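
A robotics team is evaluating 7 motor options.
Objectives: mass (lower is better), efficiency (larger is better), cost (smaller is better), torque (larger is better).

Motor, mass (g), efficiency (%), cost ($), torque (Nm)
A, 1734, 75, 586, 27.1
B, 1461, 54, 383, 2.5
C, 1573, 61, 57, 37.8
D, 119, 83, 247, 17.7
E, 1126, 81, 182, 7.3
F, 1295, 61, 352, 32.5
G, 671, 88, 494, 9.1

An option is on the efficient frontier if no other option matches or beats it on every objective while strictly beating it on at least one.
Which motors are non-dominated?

A: not dominated.
B: dominated by D (mass 119≤1461, efficiency 83≥54, cost 247≤383, torque 17.7≥2.5).
C: not dominated (best cost).
D: not dominated (best mass).
E: not dominated.
F: not dominated.
G: not dominated (best efficiency).

A, C, D, E, F, G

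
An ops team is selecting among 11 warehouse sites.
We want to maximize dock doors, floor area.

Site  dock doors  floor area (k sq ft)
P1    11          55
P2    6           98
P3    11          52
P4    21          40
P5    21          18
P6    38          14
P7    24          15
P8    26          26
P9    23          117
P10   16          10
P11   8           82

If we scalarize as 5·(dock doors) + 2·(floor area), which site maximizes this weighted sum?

P9

P1: 5·11 + 2·55 = 165
P2: 5·6 + 2·98 = 226
P3: 5·11 + 2·52 = 159
P4: 5·21 + 2·40 = 185
P5: 5·21 + 2·18 = 141
P6: 5·38 + 2·14 = 218
P7: 5·24 + 2·15 = 150
P8: 5·26 + 2·26 = 182
P9: 5·23 + 2·117 = 349
P10: 5·16 + 2·10 = 100
P11: 5·8 + 2·82 = 204
Highest: P9 at 349.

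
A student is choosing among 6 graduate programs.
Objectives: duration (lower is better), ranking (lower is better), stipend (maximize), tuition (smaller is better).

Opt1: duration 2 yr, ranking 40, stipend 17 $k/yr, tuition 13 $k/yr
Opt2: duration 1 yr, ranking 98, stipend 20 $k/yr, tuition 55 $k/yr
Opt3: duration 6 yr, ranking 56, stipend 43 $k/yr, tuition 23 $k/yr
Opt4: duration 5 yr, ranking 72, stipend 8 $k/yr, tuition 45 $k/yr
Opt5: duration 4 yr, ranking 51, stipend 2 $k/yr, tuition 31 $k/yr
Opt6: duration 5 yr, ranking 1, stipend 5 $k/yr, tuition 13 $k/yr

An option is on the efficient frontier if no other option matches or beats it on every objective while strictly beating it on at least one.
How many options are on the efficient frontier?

Opt1: not dominated.
Opt2: not dominated (best duration).
Opt3: not dominated (best stipend).
Opt4: dominated by Opt1 (duration 2≤5, ranking 40≤72, stipend 17≥8, tuition 13≤45).
Opt5: dominated by Opt1 (duration 2≤4, ranking 40≤51, stipend 17≥2, tuition 13≤31).
Opt6: not dominated (best ranking).
Pareto-optimal: Opt1, Opt2, Opt3, Opt6 → 4.

4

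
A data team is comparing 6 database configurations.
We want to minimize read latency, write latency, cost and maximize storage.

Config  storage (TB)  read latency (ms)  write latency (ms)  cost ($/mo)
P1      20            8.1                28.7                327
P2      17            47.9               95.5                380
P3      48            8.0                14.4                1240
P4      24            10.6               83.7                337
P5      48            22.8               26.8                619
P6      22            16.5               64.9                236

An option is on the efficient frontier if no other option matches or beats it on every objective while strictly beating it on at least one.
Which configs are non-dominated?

P1: not dominated.
P2: dominated by P1 (storage 20≥17, read latency 8.1≤47.9, write latency 28.7≤95.5, cost 327≤380).
P3: not dominated (best read latency).
P4: not dominated.
P5: not dominated.
P6: not dominated (best cost).

P1, P3, P4, P5, P6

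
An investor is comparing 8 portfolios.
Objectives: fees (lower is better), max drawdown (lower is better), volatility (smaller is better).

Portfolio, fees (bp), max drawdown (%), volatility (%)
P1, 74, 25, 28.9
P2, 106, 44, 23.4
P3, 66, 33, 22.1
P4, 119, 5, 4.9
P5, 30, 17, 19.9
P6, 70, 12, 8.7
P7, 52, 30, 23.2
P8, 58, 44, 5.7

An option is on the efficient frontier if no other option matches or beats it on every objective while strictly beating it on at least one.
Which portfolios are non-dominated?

P1: dominated by P5 (fees 30≤74, max drawdown 17≤25, volatility 19.9≤28.9).
P2: dominated by P3 (fees 66≤106, max drawdown 33≤44, volatility 22.1≤23.4).
P3: dominated by P5 (fees 30≤66, max drawdown 17≤33, volatility 19.9≤22.1).
P4: not dominated (best max drawdown).
P5: not dominated (best fees).
P6: not dominated.
P7: dominated by P5 (fees 30≤52, max drawdown 17≤30, volatility 19.9≤23.2).
P8: not dominated.

P4, P5, P6, P8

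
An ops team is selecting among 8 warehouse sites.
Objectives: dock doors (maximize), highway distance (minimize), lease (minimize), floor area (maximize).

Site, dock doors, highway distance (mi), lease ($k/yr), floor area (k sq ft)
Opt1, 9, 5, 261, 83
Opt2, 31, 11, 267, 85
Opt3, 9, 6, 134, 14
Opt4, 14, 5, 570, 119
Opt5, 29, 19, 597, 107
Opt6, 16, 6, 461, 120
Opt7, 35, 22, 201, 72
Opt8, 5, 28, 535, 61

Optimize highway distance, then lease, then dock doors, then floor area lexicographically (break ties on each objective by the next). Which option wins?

First minimize highway distance: best is 5, kept {Opt1, Opt4}.
Then minimize lease: best is 261, kept {Opt1}.

Opt1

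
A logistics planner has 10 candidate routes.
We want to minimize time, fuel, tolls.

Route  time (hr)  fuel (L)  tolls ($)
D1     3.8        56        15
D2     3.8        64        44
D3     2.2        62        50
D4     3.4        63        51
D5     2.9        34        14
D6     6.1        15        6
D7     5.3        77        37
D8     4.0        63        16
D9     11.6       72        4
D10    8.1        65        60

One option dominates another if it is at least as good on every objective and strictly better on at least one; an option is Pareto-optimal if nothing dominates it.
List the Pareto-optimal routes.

D1: dominated by D5 (time 2.9≤3.8, fuel 34≤56, tolls 14≤15).
D2: dominated by D1 (time 3.8≤3.8, fuel 56≤64, tolls 15≤44).
D3: not dominated (best time).
D4: dominated by D3 (time 2.2≤3.4, fuel 62≤63, tolls 50≤51).
D5: not dominated.
D6: not dominated (best fuel).
D7: dominated by D1 (time 3.8≤5.3, fuel 56≤77, tolls 15≤37).
D8: dominated by D1 (time 3.8≤4.0, fuel 56≤63, tolls 15≤16).
D9: not dominated (best tolls).
D10: dominated by D1 (time 3.8≤8.1, fuel 56≤65, tolls 15≤60).

D3, D5, D6, D9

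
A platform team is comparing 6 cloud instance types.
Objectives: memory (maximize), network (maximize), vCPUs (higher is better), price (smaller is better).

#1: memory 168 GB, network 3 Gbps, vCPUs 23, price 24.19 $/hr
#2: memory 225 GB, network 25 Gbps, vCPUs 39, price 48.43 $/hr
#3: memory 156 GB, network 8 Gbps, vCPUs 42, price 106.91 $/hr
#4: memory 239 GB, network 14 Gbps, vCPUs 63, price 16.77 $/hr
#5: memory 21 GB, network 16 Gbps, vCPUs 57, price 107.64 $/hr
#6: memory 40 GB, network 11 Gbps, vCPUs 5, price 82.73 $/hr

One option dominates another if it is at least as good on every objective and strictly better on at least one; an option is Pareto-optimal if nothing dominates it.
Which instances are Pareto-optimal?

#2, #4, #5

#1: dominated by #4 (memory 239≥168, network 14≥3, vCPUs 63≥23, price 16.77≤24.19).
#2: not dominated (best network).
#3: dominated by #4 (memory 239≥156, network 14≥8, vCPUs 63≥42, price 16.77≤106.91).
#4: not dominated (best memory).
#5: not dominated.
#6: dominated by #2 (memory 225≥40, network 25≥11, vCPUs 39≥5, price 48.43≤82.73).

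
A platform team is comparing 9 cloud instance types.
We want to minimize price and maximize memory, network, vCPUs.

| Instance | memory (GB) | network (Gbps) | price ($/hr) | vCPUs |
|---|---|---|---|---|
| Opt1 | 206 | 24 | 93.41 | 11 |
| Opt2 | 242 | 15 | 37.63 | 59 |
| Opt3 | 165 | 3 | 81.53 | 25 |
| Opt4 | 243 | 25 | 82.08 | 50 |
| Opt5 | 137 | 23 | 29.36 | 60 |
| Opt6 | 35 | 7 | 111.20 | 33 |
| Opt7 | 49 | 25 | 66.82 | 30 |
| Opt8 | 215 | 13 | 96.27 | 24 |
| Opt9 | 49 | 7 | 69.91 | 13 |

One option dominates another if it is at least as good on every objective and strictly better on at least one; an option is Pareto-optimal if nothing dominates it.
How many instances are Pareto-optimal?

4

Opt1: dominated by Opt4 (memory 243≥206, network 25≥24, price 82.08≤93.41, vCPUs 50≥11).
Opt2: not dominated.
Opt3: dominated by Opt2 (memory 242≥165, network 15≥3, price 37.63≤81.53, vCPUs 59≥25).
Opt4: not dominated (best memory).
Opt5: not dominated (best price).
Opt6: dominated by Opt2 (memory 242≥35, network 15≥7, price 37.63≤111.20, vCPUs 59≥33).
Opt7: not dominated.
Opt8: dominated by Opt2 (memory 242≥215, network 15≥13, price 37.63≤96.27, vCPUs 59≥24).
Opt9: dominated by Opt2 (memory 242≥49, network 15≥7, price 37.63≤69.91, vCPUs 59≥13).
Pareto-optimal: Opt2, Opt4, Opt5, Opt7 → 4.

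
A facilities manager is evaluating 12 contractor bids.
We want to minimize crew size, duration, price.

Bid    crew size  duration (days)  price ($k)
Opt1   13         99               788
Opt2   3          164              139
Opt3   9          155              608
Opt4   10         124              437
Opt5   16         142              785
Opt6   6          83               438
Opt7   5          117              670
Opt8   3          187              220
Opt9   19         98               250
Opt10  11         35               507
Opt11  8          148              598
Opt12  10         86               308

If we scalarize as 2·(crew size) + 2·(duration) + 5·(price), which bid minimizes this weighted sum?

Opt2

Opt1: 2·13 + 2·99 + 5·788 = 4164
Opt2: 2·3 + 2·164 + 5·139 = 1029
Opt3: 2·9 + 2·155 + 5·608 = 3368
Opt4: 2·10 + 2·124 + 5·437 = 2453
Opt5: 2·16 + 2·142 + 5·785 = 4241
Opt6: 2·6 + 2·83 + 5·438 = 2368
Opt7: 2·5 + 2·117 + 5·670 = 3594
Opt8: 2·3 + 2·187 + 5·220 = 1480
Opt9: 2·19 + 2·98 + 5·250 = 1484
Opt10: 2·11 + 2·35 + 5·507 = 2627
Opt11: 2·8 + 2·148 + 5·598 = 3302
Opt12: 2·10 + 2·86 + 5·308 = 1732
Lowest: Opt2 at 1029.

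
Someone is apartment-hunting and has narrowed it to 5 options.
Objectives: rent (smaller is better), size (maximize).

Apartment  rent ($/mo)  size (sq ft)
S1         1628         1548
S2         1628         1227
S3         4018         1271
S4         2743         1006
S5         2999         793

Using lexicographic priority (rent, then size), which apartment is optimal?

First minimize rent: best is 1628, kept {S1, S2}.
Then maximize size: best is 1548, kept {S1}.

S1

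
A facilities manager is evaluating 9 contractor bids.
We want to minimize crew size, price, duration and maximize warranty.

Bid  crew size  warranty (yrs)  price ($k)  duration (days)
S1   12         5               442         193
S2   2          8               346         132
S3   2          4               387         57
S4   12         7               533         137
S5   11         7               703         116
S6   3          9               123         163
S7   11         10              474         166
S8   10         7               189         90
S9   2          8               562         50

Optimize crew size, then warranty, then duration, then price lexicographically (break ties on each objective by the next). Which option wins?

S9

First minimize crew size: best is 2, kept {S2, S3, S9}.
Then maximize warranty: best is 8, kept {S2, S9}.
Then minimize duration: best is 50, kept {S9}.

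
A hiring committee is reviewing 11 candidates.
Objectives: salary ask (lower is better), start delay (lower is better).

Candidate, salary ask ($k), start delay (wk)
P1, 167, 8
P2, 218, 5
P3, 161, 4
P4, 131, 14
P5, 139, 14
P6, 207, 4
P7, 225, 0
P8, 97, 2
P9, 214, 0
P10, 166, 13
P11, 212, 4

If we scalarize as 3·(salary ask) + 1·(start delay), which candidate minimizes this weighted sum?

P8

P1: 3·167 + 1·8 = 509
P2: 3·218 + 1·5 = 659
P3: 3·161 + 1·4 = 487
P4: 3·131 + 1·14 = 407
P5: 3·139 + 1·14 = 431
P6: 3·207 + 1·4 = 625
P7: 3·225 + 1·0 = 675
P8: 3·97 + 1·2 = 293
P9: 3·214 + 1·0 = 642
P10: 3·166 + 1·13 = 511
P11: 3·212 + 1·4 = 640
Lowest: P8 at 293.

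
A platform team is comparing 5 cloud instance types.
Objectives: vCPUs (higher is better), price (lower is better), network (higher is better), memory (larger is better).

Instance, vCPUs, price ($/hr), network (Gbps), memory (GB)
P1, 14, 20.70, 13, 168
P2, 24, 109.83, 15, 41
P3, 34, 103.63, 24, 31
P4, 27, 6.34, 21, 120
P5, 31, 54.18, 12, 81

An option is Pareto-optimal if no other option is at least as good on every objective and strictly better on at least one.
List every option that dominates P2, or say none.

P4: vCPUs 27≥24, price 6.34≤109.83, network 21≥15, memory 120≥41 — dominates P2.
Others (P1, P3, P5) are each worse than P2 on at least one objective.

P4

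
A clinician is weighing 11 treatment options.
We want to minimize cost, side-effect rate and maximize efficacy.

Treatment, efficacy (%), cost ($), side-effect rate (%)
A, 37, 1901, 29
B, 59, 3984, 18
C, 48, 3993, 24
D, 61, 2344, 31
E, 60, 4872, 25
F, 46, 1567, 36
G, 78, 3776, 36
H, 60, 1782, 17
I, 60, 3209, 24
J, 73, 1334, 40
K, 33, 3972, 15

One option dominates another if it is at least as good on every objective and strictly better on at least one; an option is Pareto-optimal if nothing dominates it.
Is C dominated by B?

B vs C: efficacy 59≥48, cost 3984≤3993, side-effect rate 18≤24 — B is at least as good on every objective with at least one strict improvement.

Yes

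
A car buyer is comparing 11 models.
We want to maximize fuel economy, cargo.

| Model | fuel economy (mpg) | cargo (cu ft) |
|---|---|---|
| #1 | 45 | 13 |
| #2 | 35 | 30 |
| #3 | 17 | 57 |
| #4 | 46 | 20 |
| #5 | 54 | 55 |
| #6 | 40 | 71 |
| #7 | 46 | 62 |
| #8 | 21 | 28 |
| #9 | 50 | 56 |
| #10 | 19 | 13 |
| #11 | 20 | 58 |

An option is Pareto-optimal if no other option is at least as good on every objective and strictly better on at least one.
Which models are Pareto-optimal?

#5, #6, #7, #9

#1: dominated by #4 (fuel economy 46≥45, cargo 20≥13).
#2: dominated by #5 (fuel economy 54≥35, cargo 55≥30).
#3: dominated by #6 (fuel economy 40≥17, cargo 71≥57).
#4: dominated by #5 (fuel economy 54≥46, cargo 55≥20).
#5: not dominated (best fuel economy).
#6: not dominated (best cargo).
#7: not dominated.
#8: dominated by #2 (fuel economy 35≥21, cargo 30≥28).
#9: not dominated.
#10: dominated by #1 (fuel economy 45≥19, cargo 13≥13).
#11: dominated by #6 (fuel economy 40≥20, cargo 71≥58).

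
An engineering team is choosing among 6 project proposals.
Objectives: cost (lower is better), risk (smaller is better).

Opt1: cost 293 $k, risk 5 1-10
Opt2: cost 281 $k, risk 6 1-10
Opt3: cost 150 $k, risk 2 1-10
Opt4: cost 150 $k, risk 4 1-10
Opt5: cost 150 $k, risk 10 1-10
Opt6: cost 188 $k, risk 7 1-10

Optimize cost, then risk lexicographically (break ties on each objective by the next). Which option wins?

First minimize cost: best is 150, kept {Opt3, Opt4, Opt5}.
Then minimize risk: best is 2, kept {Opt3}.

Opt3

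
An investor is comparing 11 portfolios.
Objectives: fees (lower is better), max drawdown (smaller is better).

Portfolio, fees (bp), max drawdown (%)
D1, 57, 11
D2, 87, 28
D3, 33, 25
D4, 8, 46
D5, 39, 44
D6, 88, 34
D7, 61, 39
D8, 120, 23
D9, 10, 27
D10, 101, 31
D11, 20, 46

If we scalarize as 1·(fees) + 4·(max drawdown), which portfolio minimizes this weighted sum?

D1

D1: 1·57 + 4·11 = 101
D2: 1·87 + 4·28 = 199
D3: 1·33 + 4·25 = 133
D4: 1·8 + 4·46 = 192
D5: 1·39 + 4·44 = 215
D6: 1·88 + 4·34 = 224
D7: 1·61 + 4·39 = 217
D8: 1·120 + 4·23 = 212
D9: 1·10 + 4·27 = 118
D10: 1·101 + 4·31 = 225
D11: 1·20 + 4·46 = 204
Lowest: D1 at 101.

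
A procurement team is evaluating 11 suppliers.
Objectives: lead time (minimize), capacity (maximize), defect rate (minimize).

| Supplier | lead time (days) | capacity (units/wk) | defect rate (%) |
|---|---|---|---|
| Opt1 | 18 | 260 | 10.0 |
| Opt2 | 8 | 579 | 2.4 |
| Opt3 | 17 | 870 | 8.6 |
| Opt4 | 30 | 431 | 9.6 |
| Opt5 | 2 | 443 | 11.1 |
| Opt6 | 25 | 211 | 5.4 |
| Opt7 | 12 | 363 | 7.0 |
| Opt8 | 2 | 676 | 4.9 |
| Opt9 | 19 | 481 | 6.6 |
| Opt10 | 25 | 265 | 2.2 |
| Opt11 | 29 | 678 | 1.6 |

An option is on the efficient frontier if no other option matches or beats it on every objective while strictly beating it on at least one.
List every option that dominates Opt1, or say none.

Opt2: lead time 8≤18, capacity 579≥260, defect rate 2.4≤10.0 — dominates Opt1.
Opt3: lead time 17≤18, capacity 870≥260, defect rate 8.6≤10.0 — dominates Opt1.
Opt7: lead time 12≤18, capacity 363≥260, defect rate 7.0≤10.0 — dominates Opt1.
Opt8: lead time 2≤18, capacity 676≥260, defect rate 4.9≤10.0 — dominates Opt1.
Others (Opt4, Opt5, Opt6, Opt9, Opt10, Opt11) are each worse than Opt1 on at least one objective.

Opt2, Opt3, Opt7, Opt8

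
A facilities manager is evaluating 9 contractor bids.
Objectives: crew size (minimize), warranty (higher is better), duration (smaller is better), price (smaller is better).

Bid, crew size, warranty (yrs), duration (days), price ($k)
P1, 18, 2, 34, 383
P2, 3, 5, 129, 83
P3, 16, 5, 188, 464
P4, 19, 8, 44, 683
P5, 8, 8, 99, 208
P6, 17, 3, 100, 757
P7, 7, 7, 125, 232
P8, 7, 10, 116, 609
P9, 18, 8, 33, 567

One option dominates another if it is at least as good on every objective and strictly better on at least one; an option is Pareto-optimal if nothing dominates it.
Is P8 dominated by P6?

No

P6 vs P8: P6 is worse on crew size (17 vs 7), so it does not dominate P8.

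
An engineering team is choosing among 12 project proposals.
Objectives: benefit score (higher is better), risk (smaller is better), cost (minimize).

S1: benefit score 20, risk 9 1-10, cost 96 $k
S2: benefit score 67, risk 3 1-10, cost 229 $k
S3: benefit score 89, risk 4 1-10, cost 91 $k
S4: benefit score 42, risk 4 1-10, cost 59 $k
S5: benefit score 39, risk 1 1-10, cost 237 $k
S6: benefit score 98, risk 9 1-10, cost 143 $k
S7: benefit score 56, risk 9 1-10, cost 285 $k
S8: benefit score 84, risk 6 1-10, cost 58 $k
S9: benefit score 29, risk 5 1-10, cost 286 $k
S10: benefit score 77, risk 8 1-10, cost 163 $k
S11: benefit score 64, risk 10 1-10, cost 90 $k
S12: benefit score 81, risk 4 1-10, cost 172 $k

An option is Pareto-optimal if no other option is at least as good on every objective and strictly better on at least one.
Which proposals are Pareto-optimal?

S2, S3, S4, S5, S6, S8

S1: dominated by S3 (benefit score 89≥20, risk 4≤9, cost 91≤96).
S2: not dominated.
S3: not dominated.
S4: not dominated.
S5: not dominated (best risk).
S6: not dominated (best benefit score).
S7: dominated by S2 (benefit score 67≥56, risk 3≤9, cost 229≤285).
S8: not dominated (best cost).
S9: dominated by S2 (benefit score 67≥29, risk 3≤5, cost 229≤286).
S10: dominated by S3 (benefit score 89≥77, risk 4≤8, cost 91≤163).
S11: dominated by S8 (benefit score 84≥64, risk 6≤10, cost 58≤90).
S12: dominated by S3 (benefit score 89≥81, risk 4≤4, cost 91≤172).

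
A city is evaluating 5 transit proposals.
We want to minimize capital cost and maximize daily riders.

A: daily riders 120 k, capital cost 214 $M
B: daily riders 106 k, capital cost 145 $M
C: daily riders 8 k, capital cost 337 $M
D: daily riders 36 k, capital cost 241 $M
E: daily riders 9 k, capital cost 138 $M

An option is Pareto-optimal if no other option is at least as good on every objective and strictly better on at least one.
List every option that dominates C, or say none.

A: daily riders 120≥8, capital cost 214≤337 — dominates C.
B: daily riders 106≥8, capital cost 145≤337 — dominates C.
D: daily riders 36≥8, capital cost 241≤337 — dominates C.
E: daily riders 9≥8, capital cost 138≤337 — dominates C.

A, B, D, E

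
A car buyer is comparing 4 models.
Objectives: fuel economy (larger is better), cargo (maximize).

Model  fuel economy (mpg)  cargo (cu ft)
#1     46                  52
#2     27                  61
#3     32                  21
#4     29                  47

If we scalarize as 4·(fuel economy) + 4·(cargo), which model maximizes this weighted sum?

#1

#1: 4·46 + 4·52 = 392
#2: 4·27 + 4·61 = 352
#3: 4·32 + 4·21 = 212
#4: 4·29 + 4·47 = 304
Highest: #1 at 392.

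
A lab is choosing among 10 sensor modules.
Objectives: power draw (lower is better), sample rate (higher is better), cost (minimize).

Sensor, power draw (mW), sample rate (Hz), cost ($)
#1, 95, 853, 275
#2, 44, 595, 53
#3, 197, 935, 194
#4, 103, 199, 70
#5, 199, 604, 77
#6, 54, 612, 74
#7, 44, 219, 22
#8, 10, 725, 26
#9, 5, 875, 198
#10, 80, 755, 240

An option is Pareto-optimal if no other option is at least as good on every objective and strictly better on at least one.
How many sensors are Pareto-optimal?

4

#1: dominated by #9 (power draw 5≤95, sample rate 875≥853, cost 198≤275).
#2: dominated by #8 (power draw 10≤44, sample rate 725≥595, cost 26≤53).
#3: not dominated (best sample rate).
#4: dominated by #2 (power draw 44≤103, sample rate 595≥199, cost 53≤70).
#5: dominated by #6 (power draw 54≤199, sample rate 612≥604, cost 74≤77).
#6: dominated by #8 (power draw 10≤54, sample rate 725≥612, cost 26≤74).
#7: not dominated (best cost).
#8: not dominated.
#9: not dominated (best power draw).
#10: dominated by #9 (power draw 5≤80, sample rate 875≥755, cost 198≤240).
Pareto-optimal: #3, #7, #8, #9 → 4.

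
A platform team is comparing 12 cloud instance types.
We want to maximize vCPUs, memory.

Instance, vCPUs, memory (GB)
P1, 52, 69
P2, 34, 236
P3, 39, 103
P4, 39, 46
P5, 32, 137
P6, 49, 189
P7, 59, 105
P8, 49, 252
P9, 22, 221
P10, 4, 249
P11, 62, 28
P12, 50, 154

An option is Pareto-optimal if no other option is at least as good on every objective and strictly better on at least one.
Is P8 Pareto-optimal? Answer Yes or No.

Yes

P1: worse on memory (69 vs 252).
P2: worse on vCPUs (34 vs 49).
P3: worse on vCPUs (39 vs 49).
P4: worse on vCPUs (39 vs 49).
P5: worse on vCPUs (32 vs 49).
P6: worse on memory (189 vs 252).
P7: worse on memory (105 vs 252).
P9: worse on vCPUs (22 vs 49).
P10: worse on vCPUs (4 vs 49).
P11: worse on memory (28 vs 252).
P12: worse on memory (154 vs 252).
No option is at least as good as P8 on every objective and strictly better on one.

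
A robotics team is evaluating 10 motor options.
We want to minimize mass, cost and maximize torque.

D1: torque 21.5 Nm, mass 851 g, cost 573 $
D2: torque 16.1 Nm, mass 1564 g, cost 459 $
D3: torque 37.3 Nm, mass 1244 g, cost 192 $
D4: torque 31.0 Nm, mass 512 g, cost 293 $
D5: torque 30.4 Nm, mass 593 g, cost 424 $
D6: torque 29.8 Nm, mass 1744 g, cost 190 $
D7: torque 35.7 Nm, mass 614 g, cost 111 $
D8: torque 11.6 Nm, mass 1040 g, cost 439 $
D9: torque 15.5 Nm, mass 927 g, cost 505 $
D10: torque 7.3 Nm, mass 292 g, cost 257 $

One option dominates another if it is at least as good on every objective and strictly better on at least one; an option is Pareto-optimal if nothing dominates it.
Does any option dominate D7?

No

D1: worse on torque (21.5 vs 35.7).
D2: worse on torque (16.1 vs 35.7).
D3: worse on mass (1244 vs 614).
D4: worse on torque (31.0 vs 35.7).
D5: worse on torque (30.4 vs 35.7).
D6: worse on torque (29.8 vs 35.7).
D8: worse on torque (11.6 vs 35.7).
D9: worse on torque (15.5 vs 35.7).
D10: worse on torque (7.3 vs 35.7).
No option is at least as good as D7 on every objective and strictly better on one.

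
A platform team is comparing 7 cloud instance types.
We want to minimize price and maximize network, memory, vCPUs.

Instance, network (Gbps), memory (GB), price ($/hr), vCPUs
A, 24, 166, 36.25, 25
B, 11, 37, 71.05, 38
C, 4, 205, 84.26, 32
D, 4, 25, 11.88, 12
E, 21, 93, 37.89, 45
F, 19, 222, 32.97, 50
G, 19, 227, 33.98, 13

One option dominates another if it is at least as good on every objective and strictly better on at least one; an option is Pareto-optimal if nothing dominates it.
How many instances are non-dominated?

5

A: not dominated (best network).
B: dominated by E (network 21≥11, memory 93≥37, price 37.89≤71.05, vCPUs 45≥38).
C: dominated by F (network 19≥4, memory 222≥205, price 32.97≤84.26, vCPUs 50≥32).
D: not dominated (best price).
E: not dominated.
F: not dominated (best vCPUs).
G: not dominated (best memory).
Pareto-optimal: A, D, E, F, G → 5.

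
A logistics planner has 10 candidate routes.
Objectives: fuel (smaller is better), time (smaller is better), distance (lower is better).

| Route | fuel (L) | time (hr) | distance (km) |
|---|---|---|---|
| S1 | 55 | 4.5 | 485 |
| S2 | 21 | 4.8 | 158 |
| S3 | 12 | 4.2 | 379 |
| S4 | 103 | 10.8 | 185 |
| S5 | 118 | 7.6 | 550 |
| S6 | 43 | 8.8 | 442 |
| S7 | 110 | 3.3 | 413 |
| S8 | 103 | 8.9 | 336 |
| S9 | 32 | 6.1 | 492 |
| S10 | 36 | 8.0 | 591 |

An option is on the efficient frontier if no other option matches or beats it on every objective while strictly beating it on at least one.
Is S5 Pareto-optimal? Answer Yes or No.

No

S1 vs S5: fuel 55≤118, time 4.5≤7.6, distance 485≤550 — S1 is at least as good on every objective and strictly better on at least one, so S1 dominates S5.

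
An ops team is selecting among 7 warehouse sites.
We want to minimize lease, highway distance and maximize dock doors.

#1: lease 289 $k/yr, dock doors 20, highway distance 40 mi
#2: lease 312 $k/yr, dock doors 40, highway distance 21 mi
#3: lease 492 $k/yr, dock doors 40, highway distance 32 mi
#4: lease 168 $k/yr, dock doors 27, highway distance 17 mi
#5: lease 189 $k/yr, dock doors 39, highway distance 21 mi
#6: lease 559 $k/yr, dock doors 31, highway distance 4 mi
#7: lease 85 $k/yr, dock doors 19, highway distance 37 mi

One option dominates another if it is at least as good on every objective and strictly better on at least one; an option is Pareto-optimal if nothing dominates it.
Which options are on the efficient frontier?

#2, #4, #5, #6, #7

#1: dominated by #4 (lease 168≤289, dock doors 27≥20, highway distance 17≤40).
#2: not dominated.
#3: dominated by #2 (lease 312≤492, dock doors 40≥40, highway distance 21≤32).
#4: not dominated.
#5: not dominated.
#6: not dominated (best highway distance).
#7: not dominated (best lease).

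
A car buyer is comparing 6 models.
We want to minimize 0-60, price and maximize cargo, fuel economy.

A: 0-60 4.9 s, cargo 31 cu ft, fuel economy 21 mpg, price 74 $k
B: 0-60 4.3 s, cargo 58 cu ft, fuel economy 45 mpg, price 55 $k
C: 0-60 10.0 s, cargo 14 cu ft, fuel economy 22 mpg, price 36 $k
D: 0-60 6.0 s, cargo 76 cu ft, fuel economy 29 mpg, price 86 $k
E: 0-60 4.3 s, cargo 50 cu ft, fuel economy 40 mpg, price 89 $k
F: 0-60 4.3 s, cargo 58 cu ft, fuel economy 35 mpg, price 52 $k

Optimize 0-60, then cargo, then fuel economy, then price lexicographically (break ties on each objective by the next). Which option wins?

B

First minimize 0-60: best is 4.3, kept {B, E, F}.
Then maximize cargo: best is 58, kept {B, F}.
Then maximize fuel economy: best is 45, kept {B}.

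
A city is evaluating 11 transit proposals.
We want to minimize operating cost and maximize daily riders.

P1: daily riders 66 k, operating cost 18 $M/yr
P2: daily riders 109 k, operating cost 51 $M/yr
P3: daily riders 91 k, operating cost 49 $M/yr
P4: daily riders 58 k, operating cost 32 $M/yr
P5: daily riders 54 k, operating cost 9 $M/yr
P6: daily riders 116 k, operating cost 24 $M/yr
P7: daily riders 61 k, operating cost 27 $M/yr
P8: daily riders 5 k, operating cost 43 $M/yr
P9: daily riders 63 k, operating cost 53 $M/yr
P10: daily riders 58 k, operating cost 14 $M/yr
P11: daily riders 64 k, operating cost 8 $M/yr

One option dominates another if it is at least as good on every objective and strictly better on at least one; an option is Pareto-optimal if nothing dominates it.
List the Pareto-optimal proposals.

P1, P6, P11

P1: not dominated.
P2: dominated by P6 (daily riders 116≥109, operating cost 24≤51).
P3: dominated by P6 (daily riders 116≥91, operating cost 24≤49).
P4: dominated by P1 (daily riders 66≥58, operating cost 18≤32).
P5: dominated by P11 (daily riders 64≥54, operating cost 8≤9).
P6: not dominated (best daily riders).
P7: dominated by P1 (daily riders 66≥61, operating cost 18≤27).
P8: dominated by P1 (daily riders 66≥5, operating cost 18≤43).
P9: dominated by P1 (daily riders 66≥63, operating cost 18≤53).
P10: dominated by P11 (daily riders 64≥58, operating cost 8≤14).
P11: not dominated (best operating cost).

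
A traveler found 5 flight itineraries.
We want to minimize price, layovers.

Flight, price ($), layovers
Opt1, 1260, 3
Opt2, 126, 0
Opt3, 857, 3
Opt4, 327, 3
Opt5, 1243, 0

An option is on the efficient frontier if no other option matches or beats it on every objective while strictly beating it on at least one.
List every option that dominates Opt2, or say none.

none

Opt1: worse on price (1260 vs 126).
Opt3: worse on price (857 vs 126).
Opt4: worse on price (327 vs 126).
Opt5: worse on price (1243 vs 126).
No option dominates Opt2.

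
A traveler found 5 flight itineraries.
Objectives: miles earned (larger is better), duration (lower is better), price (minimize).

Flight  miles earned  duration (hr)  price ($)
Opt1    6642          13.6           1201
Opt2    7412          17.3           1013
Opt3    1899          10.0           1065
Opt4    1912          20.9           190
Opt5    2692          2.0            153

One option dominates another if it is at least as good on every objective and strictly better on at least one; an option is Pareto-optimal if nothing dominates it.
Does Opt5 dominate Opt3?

Opt5 vs Opt3: miles earned 2692≥1899, duration 2.0≤10.0, price 153≤1065 — Opt5 is at least as good on every objective with at least one strict improvement.

Yes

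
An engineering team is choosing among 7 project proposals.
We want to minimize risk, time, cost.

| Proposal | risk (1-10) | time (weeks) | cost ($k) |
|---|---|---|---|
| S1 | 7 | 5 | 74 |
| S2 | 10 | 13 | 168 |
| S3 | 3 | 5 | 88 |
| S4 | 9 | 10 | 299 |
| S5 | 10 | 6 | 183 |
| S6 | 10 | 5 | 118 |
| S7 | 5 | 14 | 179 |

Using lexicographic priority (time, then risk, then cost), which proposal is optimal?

S3

First minimize time: best is 5, kept {S1, S3, S6}.
Then minimize risk: best is 3, kept {S3}.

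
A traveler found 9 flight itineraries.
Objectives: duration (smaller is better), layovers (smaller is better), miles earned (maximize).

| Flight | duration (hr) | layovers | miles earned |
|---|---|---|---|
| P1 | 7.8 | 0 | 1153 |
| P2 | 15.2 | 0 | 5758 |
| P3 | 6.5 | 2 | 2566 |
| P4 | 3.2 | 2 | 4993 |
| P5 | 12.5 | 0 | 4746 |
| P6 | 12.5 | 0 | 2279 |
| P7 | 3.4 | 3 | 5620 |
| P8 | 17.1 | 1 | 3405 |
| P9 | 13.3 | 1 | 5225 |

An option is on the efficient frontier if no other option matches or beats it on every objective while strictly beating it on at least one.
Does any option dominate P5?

P1: worse on miles earned (1153 vs 4746).
P2: worse on duration (15.2 vs 12.5).
P3: worse on layovers (2 vs 0).
P4: worse on layovers (2 vs 0).
P6: worse on miles earned (2279 vs 4746).
P7: worse on layovers (3 vs 0).
P8: worse on duration (17.1 vs 12.5).
P9: worse on duration (13.3 vs 12.5).
No option is at least as good as P5 on every objective and strictly better on one.

No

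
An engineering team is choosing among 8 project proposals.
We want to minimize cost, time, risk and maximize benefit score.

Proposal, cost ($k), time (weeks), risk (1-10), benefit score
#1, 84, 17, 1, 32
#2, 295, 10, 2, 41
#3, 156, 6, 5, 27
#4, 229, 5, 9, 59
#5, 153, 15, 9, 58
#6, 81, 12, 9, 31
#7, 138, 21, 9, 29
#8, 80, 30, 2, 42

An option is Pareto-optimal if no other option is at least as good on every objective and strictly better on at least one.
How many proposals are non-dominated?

7

#1: not dominated (best risk).
#2: not dominated.
#3: not dominated.
#4: not dominated (best time).
#5: not dominated.
#6: not dominated.
#7: dominated by #1 (cost 84≤138, time 17≤21, risk 1≤9, benefit score 32≥29).
#8: not dominated (best cost).
Pareto-optimal: #1, #2, #3, #4, #5, #6, #8 → 7.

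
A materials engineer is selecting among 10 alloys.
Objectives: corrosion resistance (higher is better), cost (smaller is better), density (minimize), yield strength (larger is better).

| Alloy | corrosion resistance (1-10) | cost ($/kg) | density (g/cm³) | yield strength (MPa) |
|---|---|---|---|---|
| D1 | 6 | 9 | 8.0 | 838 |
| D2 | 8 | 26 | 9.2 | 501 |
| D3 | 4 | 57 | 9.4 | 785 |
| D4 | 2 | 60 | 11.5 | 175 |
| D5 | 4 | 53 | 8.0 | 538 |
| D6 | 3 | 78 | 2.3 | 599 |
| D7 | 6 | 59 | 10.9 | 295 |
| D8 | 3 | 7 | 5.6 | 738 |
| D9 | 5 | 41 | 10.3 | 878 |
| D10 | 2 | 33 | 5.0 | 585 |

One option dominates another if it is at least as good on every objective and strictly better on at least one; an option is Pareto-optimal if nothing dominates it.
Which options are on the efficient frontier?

D1: not dominated.
D2: not dominated (best corrosion resistance).
D3: dominated by D1 (corrosion resistance 6≥4, cost 9≤57, density 8.0≤9.4, yield strength 838≥785).
D4: dominated by D1 (corrosion resistance 6≥2, cost 9≤60, density 8.0≤11.5, yield strength 838≥175).
D5: dominated by D1 (corrosion resistance 6≥4, cost 9≤53, density 8.0≤8.0, yield strength 838≥538).
D6: not dominated (best density).
D7: dominated by D1 (corrosion resistance 6≥6, cost 9≤59, density 8.0≤10.9, yield strength 838≥295).
D8: not dominated (best cost).
D9: not dominated (best yield strength).
D10: not dominated.

D1, D2, D6, D8, D9, D10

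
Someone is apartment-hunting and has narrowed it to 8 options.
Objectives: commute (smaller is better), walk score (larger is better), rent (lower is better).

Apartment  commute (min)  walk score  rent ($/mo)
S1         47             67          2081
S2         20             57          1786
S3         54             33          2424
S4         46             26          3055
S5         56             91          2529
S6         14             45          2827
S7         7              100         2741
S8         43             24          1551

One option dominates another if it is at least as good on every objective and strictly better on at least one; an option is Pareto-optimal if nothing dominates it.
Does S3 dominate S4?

S3 vs S4: S3 is worse on commute (54 vs 46), so it does not dominate S4.

No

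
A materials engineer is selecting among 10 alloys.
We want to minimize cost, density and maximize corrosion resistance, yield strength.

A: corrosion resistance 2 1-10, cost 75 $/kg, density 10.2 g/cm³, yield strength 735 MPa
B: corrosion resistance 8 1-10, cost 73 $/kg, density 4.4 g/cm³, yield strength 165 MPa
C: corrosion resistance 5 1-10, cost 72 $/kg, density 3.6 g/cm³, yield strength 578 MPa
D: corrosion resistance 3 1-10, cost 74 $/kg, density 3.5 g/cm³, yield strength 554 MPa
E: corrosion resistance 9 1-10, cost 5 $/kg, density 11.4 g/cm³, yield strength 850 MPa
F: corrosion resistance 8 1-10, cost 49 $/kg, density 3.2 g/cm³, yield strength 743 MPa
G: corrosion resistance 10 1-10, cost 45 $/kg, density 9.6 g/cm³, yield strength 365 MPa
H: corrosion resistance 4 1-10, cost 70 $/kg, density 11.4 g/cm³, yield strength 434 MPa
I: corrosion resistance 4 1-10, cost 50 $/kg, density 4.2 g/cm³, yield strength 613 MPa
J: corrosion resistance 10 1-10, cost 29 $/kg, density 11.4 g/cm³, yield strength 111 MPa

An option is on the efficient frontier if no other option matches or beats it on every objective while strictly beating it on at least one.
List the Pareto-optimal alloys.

A: dominated by F (corrosion resistance 8≥2, cost 49≤75, density 3.2≤10.2, yield strength 743≥735).
B: dominated by F (corrosion resistance 8≥8, cost 49≤73, density 3.2≤4.4, yield strength 743≥165).
C: dominated by F (corrosion resistance 8≥5, cost 49≤72, density 3.2≤3.6, yield strength 743≥578).
D: dominated by F (corrosion resistance 8≥3, cost 49≤74, density 3.2≤3.5, yield strength 743≥554).
E: not dominated (best cost).
F: not dominated (best density).
G: not dominated.
H: dominated by E (corrosion resistance 9≥4, cost 5≤70, density 11.4≤11.4, yield strength 850≥434).
I: dominated by F (corrosion resistance 8≥4, cost 49≤50, density 3.2≤4.2, yield strength 743≥613).
J: not dominated.

E, F, G, J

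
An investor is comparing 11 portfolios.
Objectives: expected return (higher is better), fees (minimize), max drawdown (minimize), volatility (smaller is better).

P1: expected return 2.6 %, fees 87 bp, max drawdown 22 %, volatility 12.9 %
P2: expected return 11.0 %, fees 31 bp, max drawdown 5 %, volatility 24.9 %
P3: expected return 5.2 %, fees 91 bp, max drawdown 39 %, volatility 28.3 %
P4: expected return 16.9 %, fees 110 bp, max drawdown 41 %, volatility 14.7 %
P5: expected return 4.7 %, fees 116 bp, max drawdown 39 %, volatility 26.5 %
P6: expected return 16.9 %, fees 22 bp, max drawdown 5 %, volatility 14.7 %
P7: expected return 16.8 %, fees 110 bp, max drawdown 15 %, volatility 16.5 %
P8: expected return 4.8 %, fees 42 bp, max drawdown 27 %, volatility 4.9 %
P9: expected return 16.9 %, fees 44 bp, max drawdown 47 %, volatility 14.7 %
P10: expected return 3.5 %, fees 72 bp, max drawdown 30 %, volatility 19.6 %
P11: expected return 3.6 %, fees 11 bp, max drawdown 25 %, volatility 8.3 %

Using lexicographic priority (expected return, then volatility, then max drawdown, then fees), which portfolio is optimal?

First maximize expected return: best is 16.9, kept {P4, P6, P9}.
Then minimize volatility: best is 14.7, kept {P4, P6, P9}.
Then minimize max drawdown: best is 5, kept {P6}.

P6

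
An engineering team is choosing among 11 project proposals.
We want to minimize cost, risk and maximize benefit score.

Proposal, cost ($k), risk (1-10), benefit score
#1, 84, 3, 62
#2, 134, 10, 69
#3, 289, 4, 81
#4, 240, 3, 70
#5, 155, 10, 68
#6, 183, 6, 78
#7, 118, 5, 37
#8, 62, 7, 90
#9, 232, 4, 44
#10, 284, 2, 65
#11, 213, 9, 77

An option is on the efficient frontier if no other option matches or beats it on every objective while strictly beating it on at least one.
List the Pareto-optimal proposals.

#1, #3, #4, #6, #8, #10

#1: not dominated.
#2: dominated by #8 (cost 62≤134, risk 7≤10, benefit score 90≥69).
#3: not dominated.
#4: not dominated.
#5: dominated by #2 (cost 134≤155, risk 10≤10, benefit score 69≥68).
#6: not dominated.
#7: dominated by #1 (cost 84≤118, risk 3≤5, benefit score 62≥37).
#8: not dominated (best cost).
#9: dominated by #1 (cost 84≤232, risk 3≤4, benefit score 62≥44).
#10: not dominated (best risk).
#11: dominated by #6 (cost 183≤213, risk 6≤9, benefit score 78≥77).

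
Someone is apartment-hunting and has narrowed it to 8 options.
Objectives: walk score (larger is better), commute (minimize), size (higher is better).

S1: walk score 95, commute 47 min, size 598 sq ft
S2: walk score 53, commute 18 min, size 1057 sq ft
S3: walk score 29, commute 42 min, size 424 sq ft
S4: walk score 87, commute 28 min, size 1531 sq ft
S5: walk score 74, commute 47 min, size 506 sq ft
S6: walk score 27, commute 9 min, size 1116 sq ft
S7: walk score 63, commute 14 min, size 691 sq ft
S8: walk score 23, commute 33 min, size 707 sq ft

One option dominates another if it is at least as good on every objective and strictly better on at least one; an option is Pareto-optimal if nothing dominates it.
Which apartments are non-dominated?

S1, S2, S4, S6, S7

S1: not dominated (best walk score).
S2: not dominated.
S3: dominated by S2 (walk score 53≥29, commute 18≤42, size 1057≥424).
S4: not dominated (best size).
S5: dominated by S1 (walk score 95≥74, commute 47≤47, size 598≥506).
S6: not dominated (best commute).
S7: not dominated.
S8: dominated by S2 (walk score 53≥23, commute 18≤33, size 1057≥707).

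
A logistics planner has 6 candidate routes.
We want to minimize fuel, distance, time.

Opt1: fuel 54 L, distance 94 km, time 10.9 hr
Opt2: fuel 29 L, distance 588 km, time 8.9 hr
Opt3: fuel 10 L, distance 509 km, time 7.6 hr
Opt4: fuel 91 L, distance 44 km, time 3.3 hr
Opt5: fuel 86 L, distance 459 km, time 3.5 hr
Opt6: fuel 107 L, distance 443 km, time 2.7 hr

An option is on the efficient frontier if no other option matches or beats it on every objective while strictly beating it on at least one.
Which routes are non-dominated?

Opt1, Opt3, Opt4, Opt5, Opt6

Opt1: not dominated.
Opt2: dominated by Opt3 (fuel 10≤29, distance 509≤588, time 7.6≤8.9).
Opt3: not dominated (best fuel).
Opt4: not dominated (best distance).
Opt5: not dominated.
Opt6: not dominated (best time).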